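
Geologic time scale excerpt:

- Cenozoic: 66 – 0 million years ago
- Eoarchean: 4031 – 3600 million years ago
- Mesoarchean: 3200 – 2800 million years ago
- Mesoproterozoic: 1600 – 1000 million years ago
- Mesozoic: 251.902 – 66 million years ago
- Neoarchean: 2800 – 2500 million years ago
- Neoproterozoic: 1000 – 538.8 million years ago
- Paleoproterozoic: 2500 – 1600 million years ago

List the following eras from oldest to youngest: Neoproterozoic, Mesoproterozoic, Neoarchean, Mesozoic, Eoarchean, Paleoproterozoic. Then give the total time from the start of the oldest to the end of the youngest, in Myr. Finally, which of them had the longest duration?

Eoarchean → Neoarchean → Paleoproterozoic → Mesoproterozoic → Neoproterozoic → Mesozoic; total span 3965 Myr; longest is Paleoproterozoic

Start ages (Ma): Eoarchean 4031, Neoarchean 2800, Paleoproterozoic 2500, Mesoproterozoic 1600, Neoproterozoic 1000, Mesozoic 251.902.
Ordered oldest to youngest: Eoarchean, Neoarchean, Paleoproterozoic, Mesoproterozoic, Neoproterozoic, Mesozoic.
Span = 4031 − 66 = 3965 Myr.
Durations: Eoarchean 431, Paleoproterozoic 900, Mesoproterozoic 600, Neoarchean 300, Mesozoic 185.902, Neoproterozoic 461.2 → longest is Paleoproterozoic (900 Myr).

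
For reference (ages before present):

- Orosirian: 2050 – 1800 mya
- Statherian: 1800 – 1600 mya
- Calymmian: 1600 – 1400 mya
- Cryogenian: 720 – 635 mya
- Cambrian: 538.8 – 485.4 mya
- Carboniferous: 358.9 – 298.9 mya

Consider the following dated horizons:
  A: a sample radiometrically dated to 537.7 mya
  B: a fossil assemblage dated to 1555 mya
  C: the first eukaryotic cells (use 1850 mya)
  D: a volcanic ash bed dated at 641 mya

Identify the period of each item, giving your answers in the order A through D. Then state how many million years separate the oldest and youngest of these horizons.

A — Cambrian; B — Calymmian; C — Orosirian; D — Cryogenian; span 1312.3 million years

Match each age against the start–end ranges in the excerpt: A = 537.7 Ma → Cambrian (538.8–485.4); B = 1555 Ma → Calymmian (1600–1400); C = 1850 Ma → Orosirian (2050–1800); D = 641 Ma → Cryogenian (720–635).
The largest age is 1850 Ma and the smallest is 537.7 Ma; their difference is 1312.3 Myr.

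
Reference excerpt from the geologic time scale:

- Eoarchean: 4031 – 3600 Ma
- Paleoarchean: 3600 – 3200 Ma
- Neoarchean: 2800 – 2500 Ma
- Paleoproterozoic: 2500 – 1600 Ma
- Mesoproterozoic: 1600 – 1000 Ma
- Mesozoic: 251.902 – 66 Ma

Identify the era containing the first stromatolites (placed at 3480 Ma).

3480 Ma lies between 3600 and 3200 Ma, so it falls in the Paleoarchean.

Paleoarchean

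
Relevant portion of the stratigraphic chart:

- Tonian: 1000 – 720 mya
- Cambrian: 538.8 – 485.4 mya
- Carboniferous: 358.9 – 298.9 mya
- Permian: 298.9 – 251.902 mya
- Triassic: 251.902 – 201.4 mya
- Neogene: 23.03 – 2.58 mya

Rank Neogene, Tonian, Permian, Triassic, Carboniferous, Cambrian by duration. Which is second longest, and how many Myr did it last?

Carboniferous, 60 million years

Start − end for each: Neogene 23.03 − 2.58 = 20.45; Tonian 1000 − 720 = 280; Permian 298.9 − 251.902 = 46.998; Triassic 251.902 − 201.4 = 50.502; Carboniferous 358.9 − 298.9 = 60; Cambrian 538.8 − 485.4 = 53.4.
Ranking these from longest: Tonian > Carboniferous > Cambrian > Triassic > Permian > Neogene.
Position 2 in that ranking is Carboniferous, which lasted 60 Myr.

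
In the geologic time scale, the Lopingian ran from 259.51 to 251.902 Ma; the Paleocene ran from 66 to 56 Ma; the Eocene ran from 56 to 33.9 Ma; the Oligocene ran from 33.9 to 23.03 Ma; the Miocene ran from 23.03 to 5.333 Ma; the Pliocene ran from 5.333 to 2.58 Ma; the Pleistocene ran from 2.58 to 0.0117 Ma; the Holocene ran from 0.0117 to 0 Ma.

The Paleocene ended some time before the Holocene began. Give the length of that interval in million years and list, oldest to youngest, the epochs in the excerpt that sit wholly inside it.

The Paleocene closes at 56 Ma and the Holocene opens at 0.0117 Ma, so the interval is 56 − 0.0117 = 55.9883 Myr.
An epoch fits inside if it starts at or after 56 Ma and ends at or before 0.0117 Ma; oldest first that gives Eocene, Oligocene, Miocene, Pliocene, Pleistocene.

55.9883 million years; Eocene, Oligocene, Miocene, Pliocene, Pleistocene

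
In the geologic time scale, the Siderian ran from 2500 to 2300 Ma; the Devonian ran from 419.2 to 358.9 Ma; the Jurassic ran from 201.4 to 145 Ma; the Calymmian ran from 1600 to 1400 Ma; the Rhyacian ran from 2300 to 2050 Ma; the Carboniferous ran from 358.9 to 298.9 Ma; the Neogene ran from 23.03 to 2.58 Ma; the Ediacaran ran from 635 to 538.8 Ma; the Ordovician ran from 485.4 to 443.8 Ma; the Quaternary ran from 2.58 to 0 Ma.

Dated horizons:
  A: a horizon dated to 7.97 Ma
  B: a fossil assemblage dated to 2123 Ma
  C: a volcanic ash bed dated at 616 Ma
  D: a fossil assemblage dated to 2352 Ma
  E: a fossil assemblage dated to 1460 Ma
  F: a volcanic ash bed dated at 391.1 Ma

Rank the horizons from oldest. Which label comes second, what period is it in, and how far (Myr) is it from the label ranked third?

B, in the Rhyacian; 663 million years to E

Larger Ma means older, so oldest first: D 2352 > B 2123 > E 1460 > C 616 > F 391.1 > A 7.97.
Counting 2 along gives B (2123 Ma); the excerpt puts that inside the Rhyacian, 2300–2050 Ma.
Next in line is E (1460 Ma), and 2123 − 1460 = 663 Myr.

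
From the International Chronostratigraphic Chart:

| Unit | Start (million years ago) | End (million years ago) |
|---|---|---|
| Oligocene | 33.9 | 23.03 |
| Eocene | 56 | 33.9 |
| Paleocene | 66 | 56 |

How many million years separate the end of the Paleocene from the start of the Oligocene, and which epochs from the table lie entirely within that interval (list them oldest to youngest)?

22.1 million years; Eocene

End of Paleocene = 56 Ma; start of Oligocene = 33.9 Ma.
Gap = 56 − 33.9 = 22.1 Myr.
Epochs wholly inside 56–33.9 Ma: Eocene (56–33.9).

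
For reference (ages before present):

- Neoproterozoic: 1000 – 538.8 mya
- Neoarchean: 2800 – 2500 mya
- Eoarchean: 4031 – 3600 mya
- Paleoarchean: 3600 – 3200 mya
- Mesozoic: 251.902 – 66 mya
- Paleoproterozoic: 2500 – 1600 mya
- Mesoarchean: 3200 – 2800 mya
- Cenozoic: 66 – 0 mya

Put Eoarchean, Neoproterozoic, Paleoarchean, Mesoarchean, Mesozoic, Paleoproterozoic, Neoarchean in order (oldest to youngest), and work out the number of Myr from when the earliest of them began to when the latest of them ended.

Eoarchean, Paleoarchean, Mesoarchean, Neoarchean, Paleoproterozoic, Neoproterozoic, Mesozoic; total span 3965 Myr

From the excerpt: Eoarchean 4031–3600; Neoproterozoic 1000–538.8; Paleoarchean 3600–3200; Mesoarchean 3200–2800; Mesozoic 251.902–66; Paleoproterozoic 2500–1600; Neoarchean 2800–2500 (Ma).
Larger Ma is earlier, so the oldest is Eoarchean and the youngest is Mesozoic; oldest to youngest: Eoarchean, Paleoarchean, Mesoarchean, Neoarchean, Paleoproterozoic, Neoproterozoic, Mesozoic.
Oldest start 4031 minus youngest end 66 gives 3965 Myr overall.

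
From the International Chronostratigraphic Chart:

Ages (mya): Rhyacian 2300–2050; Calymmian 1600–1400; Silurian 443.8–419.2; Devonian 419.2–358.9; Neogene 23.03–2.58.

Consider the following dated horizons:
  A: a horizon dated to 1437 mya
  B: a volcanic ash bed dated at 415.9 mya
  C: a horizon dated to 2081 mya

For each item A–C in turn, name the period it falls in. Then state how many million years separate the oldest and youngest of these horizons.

A: 1437 Ma lies in 1600–1400 Ma, so Calymmian.
B: 415.9 Ma lies in 419.2–358.9 Ma, so Devonian.
C: 2081 Ma lies in 2300–2050 Ma, so Rhyacian.
Oldest = 2081 Ma, youngest = 415.9 Ma → span 1665.1 Myr.

A — Calymmian; B — Devonian; C — Rhyacian; span 1665.1 million years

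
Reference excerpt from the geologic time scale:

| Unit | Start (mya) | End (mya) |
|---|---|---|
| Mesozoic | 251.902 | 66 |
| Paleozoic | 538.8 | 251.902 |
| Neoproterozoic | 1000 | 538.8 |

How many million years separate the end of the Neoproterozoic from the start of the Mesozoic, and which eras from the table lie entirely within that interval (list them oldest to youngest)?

End of Neoproterozoic = 538.8 Ma; start of Mesozoic = 251.902 Ma.
Gap = 538.8 − 251.902 = 286.898 Myr.
Eras wholly inside 538.8–251.902 Ma: Paleozoic (538.8–251.902).

286.898 million years; Paleozoic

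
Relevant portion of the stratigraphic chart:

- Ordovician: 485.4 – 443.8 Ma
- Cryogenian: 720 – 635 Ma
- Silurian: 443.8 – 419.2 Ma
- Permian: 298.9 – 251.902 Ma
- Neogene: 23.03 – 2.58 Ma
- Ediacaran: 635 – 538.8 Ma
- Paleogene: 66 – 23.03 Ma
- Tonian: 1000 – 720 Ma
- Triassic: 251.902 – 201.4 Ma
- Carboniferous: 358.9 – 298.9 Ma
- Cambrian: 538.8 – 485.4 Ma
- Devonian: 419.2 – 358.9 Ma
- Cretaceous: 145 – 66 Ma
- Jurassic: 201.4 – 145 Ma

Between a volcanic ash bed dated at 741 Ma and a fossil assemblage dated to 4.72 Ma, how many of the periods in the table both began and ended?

12

741 Ma sits inside the Tonian (1000–720) and 4.72 Ma inside the Neogene (23.03–2.58); neither of those is wholly between the two dates.
The listed periods lying completely between them are Cryogenian, Ediacaran, Cambrian, Ordovician, Silurian, Devonian, Carboniferous, Permian, Triassic, Jurassic, Cretaceous, Paleogene — 12 in all.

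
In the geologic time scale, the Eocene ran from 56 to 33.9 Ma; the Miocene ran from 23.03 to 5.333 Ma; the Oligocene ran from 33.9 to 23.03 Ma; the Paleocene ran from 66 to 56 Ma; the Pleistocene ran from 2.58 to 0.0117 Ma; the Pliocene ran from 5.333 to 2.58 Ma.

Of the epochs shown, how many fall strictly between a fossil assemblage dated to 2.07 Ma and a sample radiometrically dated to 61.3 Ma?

The older date is 61.3 Ma and the younger is 2.07 Ma.
Epochs with start < 61.3 and end > 2.07 Ma: Eocene (56–33.9), Oligocene (33.9–23.03), Miocene (23.03–5.333), Pliocene (5.333–2.58).
That is 4 complete epochs.

4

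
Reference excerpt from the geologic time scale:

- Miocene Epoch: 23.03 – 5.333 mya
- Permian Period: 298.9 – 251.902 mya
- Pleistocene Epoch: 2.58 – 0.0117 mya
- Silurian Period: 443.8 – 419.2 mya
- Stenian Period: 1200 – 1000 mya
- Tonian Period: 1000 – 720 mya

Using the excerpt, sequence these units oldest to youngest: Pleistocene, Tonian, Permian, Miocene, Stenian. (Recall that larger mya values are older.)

Sorting by start age (descending Ma, since larger Ma = older): Stenian began 1200, Tonian began 1000, Permian began 298.9, Miocene began 23.03, Pleistocene began 2.58.

Stenian → Tonian → Permian → Miocene → Pleistocene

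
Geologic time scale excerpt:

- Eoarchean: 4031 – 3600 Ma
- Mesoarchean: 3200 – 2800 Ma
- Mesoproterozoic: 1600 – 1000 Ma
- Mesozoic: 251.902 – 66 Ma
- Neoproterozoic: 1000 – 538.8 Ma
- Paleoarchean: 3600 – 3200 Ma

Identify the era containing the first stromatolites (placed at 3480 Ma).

3480 Ma lies between 3600 and 3200 Ma, so it falls in the Paleoarchean.

Paleoarchean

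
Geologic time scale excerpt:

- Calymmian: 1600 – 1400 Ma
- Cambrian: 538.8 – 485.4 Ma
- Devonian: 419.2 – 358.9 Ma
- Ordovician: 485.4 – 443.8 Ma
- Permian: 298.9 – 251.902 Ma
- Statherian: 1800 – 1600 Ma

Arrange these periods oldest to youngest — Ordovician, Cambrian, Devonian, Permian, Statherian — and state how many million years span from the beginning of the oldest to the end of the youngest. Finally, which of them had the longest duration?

Statherian, Cambrian, Ordovician, Devonian, Permian; total span 1548.098 Myr; longest is Statherian

Start ages (Ma): Statherian 1800, Cambrian 538.8, Ordovician 485.4, Devonian 419.2, Permian 298.9.
Ordered oldest to youngest: Statherian, Cambrian, Ordovician, Devonian, Permian.
Span = 1800 − 251.902 = 1548.098 Myr.
Durations: Permian 46.998, Devonian 60.3, Ordovician 41.6, Cambrian 53.4, Statherian 200 → longest is Statherian (200 Myr).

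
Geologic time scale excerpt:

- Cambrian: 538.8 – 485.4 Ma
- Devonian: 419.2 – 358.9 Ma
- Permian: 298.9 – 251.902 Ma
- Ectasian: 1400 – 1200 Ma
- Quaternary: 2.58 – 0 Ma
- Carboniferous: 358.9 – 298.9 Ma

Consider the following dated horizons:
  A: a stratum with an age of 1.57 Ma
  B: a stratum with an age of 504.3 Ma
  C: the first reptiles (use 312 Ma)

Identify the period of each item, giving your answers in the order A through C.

A — Quaternary; B — Cambrian; C — Carboniferous

A: 1.57 Ma lies in 2.58–0 Ma, so Quaternary.
B: 504.3 Ma lies in 538.8–485.4 Ma, so Cambrian.
C: 312 Ma lies in 358.9–298.9 Ma, so Carboniferous.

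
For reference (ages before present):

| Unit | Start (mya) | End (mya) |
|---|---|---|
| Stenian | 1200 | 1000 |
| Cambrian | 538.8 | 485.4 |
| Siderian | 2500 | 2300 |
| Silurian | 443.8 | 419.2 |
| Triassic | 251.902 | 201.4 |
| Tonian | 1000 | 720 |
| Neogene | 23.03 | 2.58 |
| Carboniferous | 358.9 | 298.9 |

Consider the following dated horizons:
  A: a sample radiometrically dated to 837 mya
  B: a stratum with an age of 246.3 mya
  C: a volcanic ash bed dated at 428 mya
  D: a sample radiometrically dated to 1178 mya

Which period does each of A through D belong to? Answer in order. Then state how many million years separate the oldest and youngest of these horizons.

A: 837 Ma lies in 1000–720 Ma, so Tonian.
B: 246.3 Ma lies in 251.902–201.4 Ma, so Triassic.
C: 428 Ma lies in 443.8–419.2 Ma, so Silurian.
D: 1178 Ma lies in 1200–1000 Ma, so Stenian.
Oldest = 1178 Ma, youngest = 246.3 Ma → span 931.7 Myr.

A — Tonian; B — Triassic; C — Silurian; D — Stenian; span 931.7 million years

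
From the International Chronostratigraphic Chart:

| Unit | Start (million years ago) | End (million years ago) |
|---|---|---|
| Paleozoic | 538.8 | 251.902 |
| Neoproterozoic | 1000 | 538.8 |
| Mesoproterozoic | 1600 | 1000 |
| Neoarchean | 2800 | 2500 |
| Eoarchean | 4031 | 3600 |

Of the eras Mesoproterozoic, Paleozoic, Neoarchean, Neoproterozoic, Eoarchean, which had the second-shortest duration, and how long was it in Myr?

Start − end for each: Mesoproterozoic 1600 − 1000 = 600; Paleozoic 538.8 − 251.902 = 286.898; Neoarchean 2800 − 2500 = 300; Neoproterozoic 1000 − 538.8 = 461.2; Eoarchean 4031 − 3600 = 431.
Ranking these from shortest: Paleozoic < Neoarchean < Eoarchean < Neoproterozoic < Mesoproterozoic.
Position 2 in that ranking is Neoarchean, which lasted 300 Myr.

Neoarchean, 300 million years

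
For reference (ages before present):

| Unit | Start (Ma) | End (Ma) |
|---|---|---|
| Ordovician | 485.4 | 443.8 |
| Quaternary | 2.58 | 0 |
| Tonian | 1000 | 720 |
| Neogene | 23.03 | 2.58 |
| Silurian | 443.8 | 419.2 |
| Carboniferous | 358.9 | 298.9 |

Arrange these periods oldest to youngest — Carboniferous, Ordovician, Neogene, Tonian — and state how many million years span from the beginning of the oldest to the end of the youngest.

Tonian → Ordovician → Carboniferous → Neogene; total span 997.42 Myr

Start ages (Ma): Tonian 1000, Ordovician 485.4, Carboniferous 358.9, Neogene 23.03.
Ordered oldest to youngest: Tonian, Ordovician, Carboniferous, Neogene.
Span = 1000 − 2.58 = 997.42 Myr.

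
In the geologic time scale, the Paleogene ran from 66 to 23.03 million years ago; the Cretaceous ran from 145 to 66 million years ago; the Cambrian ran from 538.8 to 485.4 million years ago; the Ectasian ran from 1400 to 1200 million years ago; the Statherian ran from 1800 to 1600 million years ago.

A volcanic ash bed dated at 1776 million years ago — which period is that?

Statherian

1776 Ma lies between 1800 and 1600 Ma, so it falls in the Statherian.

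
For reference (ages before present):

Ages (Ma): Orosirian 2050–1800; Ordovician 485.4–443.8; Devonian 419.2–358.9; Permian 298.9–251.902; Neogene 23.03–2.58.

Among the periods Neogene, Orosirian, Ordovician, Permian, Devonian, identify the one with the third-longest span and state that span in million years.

Durations: Neogene 20.45; Orosirian 250; Ordovician 41.6; Permian 46.998; Devonian 60.3 Myr.
Sorted longest-first: Orosirian (250), Devonian (60.3), Permian (46.998), Ordovician (41.6), Neogene (20.45).
The third longest is Permian at 46.998 Myr.

Permian, 46.998 million years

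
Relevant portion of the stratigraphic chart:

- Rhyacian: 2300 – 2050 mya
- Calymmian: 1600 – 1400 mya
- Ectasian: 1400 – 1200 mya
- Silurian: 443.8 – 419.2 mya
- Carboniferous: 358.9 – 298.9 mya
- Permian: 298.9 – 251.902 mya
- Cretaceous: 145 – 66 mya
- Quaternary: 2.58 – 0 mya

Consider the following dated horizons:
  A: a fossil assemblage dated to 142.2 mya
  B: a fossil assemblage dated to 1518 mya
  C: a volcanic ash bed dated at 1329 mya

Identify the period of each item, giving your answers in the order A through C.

A — Cretaceous; B — Calymmian; C — Ectasian

A: 142.2 Ma lies in 145–66 Ma, so Cretaceous.
B: 1518 Ma lies in 1600–1400 Ma, so Calymmian.
C: 1329 Ma lies in 1400–1200 Ma, so Ectasian.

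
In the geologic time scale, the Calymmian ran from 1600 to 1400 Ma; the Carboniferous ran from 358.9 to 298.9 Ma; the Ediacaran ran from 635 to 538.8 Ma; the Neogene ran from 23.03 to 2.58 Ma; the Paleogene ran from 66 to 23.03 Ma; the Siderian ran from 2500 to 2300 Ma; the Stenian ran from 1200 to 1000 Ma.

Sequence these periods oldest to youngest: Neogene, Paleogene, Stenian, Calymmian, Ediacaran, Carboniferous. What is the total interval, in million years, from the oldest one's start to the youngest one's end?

Calymmian, Stenian, Ediacaran, Carboniferous, Paleogene, Neogene; total span 1597.42 Myr

From the excerpt: Neogene 23.03–2.58; Paleogene 66–23.03; Stenian 1200–1000; Calymmian 1600–1400; Ediacaran 635–538.8; Carboniferous 358.9–298.9 (Ma).
Larger Ma is earlier, so the oldest is Calymmian and the youngest is Neogene; oldest to youngest: Calymmian, Stenian, Ediacaran, Carboniferous, Paleogene, Neogene.
Oldest start 1600 minus youngest end 2.58 gives 1597.42 Myr overall.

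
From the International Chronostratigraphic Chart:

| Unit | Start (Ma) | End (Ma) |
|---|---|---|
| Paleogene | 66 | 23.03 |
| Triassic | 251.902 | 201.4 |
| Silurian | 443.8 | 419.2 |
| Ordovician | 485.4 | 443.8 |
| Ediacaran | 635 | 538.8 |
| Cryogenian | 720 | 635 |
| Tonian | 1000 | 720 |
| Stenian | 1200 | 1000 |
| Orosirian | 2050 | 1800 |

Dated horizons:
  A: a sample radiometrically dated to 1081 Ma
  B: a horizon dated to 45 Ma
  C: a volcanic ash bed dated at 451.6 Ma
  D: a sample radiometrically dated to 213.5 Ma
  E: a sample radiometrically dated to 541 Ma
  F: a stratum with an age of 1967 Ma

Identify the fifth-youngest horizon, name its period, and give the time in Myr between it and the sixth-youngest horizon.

Sorted youngest-first by Ma: B (45), D (213.5), C (451.6), E (541), A (1081), F (1967).
The fifth youngest is A at 1081 Ma, which lies in 1200–1000 Ma: the Stenian.
The sixth youngest is F at 1967 Ma; separation = |1081 − 1967| = 886 Myr.

A, in the Stenian; 886 million years to F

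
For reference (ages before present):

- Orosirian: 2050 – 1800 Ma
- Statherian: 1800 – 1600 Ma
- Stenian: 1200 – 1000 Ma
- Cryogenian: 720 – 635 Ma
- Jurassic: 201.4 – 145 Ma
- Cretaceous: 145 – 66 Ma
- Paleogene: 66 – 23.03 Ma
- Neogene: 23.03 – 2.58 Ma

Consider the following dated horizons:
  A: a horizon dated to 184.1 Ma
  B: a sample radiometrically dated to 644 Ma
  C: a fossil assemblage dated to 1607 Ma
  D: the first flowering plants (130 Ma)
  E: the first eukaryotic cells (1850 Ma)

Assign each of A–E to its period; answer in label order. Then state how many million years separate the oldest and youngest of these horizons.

Match each age against the start–end ranges in the excerpt: A = 184.1 Ma → Jurassic (201.4–145); B = 644 Ma → Cryogenian (720–635); C = 1607 Ma → Statherian (1800–1600); D = 130 Ma → Cretaceous (145–66); E = 1850 Ma → Orosirian (2050–1800).
The largest age is 1850 Ma and the smallest is 130 Ma; their difference is 1720 Myr.

A — Jurassic; B — Cryogenian; C — Statherian; D — Cretaceous; E — Orosirian; span 1720 million years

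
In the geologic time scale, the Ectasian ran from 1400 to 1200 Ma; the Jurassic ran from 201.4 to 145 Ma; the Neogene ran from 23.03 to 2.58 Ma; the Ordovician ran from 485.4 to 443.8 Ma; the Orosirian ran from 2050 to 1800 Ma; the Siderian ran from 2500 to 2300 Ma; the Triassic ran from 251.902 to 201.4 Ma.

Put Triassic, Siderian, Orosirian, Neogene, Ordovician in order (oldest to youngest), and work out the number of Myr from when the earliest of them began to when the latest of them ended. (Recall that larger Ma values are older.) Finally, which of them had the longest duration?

Start ages (Ma): Siderian 2500, Orosirian 2050, Ordovician 485.4, Triassic 251.902, Neogene 23.03.
Ordered oldest to youngest: Siderian, Orosirian, Ordovician, Triassic, Neogene.
Span = 2500 − 2.58 = 2497.42 Myr.
Durations: Ordovician 41.6, Siderian 200, Orosirian 250, Triassic 50.502, Neogene 20.45 → longest is Orosirian (250 Myr).

Siderian, Orosirian, Ordovician, Triassic, Neogene; total span 2497.42 Myr; longest is Orosirian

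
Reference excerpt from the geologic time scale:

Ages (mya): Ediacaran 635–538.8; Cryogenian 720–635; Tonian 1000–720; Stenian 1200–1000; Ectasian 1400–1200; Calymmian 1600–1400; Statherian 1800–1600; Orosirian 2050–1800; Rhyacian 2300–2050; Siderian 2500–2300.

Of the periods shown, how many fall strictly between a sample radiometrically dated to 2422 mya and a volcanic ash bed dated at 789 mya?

6

2422 Ma sits inside the Siderian (2500–2300) and 789 Ma inside the Tonian (1000–720); neither of those is wholly between the two dates.
The listed periods lying completely between them are Rhyacian, Orosirian, Statherian, Calymmian, Ectasian, Stenian — 6 in all.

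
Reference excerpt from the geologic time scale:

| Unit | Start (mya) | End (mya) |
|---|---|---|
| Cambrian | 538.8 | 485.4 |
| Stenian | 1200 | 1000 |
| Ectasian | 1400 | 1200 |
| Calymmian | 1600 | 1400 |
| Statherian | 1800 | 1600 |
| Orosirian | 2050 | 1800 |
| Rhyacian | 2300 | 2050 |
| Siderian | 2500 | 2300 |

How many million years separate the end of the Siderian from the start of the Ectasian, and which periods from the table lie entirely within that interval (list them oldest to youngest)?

900 million years; Rhyacian, Orosirian, Statherian, Calymmian

End of Siderian = 2300 Ma; start of Ectasian = 1400 Ma.
Gap = 2300 − 1400 = 900 Myr.
Periods wholly inside 2300–1400 Ma: Rhyacian (2300–2050), Orosirian (2050–1800), Statherian (1800–1600), Calymmian (1600–1400).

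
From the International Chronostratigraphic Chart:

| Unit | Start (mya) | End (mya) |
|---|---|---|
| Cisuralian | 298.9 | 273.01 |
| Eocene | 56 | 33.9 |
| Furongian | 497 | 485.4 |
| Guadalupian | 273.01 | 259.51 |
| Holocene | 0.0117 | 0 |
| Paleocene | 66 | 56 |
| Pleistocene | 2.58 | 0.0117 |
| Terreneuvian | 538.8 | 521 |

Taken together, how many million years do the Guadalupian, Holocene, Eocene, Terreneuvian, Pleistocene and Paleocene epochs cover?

65.98 million years

Duration is start − end for each: (273.01 − 259.51) + (0.0117 − 0) + (56 − 33.9) + (538.8 − 521) + (2.58 − 0.0117) + (66 − 56).
That is 13.5 + 0.0117 + 22.1 + 17.8 + 2.5683 + 10, which totals 65.98 million years.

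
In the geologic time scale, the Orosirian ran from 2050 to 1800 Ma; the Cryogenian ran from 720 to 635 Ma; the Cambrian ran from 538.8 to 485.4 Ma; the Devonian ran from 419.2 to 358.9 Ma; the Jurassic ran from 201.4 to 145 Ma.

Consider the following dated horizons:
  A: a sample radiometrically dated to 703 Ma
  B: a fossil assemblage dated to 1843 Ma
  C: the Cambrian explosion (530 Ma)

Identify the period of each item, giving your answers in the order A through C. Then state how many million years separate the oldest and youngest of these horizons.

A — Cryogenian; B — Orosirian; C — Cambrian; span 1313 million years

A: 703 Ma lies in 720–635 Ma, so Cryogenian.
B: 1843 Ma lies in 2050–1800 Ma, so Orosirian.
C: 530 Ma lies in 538.8–485.4 Ma, so Cambrian.
Oldest = 1843 Ma, youngest = 530 Ma → span 1313 Myr.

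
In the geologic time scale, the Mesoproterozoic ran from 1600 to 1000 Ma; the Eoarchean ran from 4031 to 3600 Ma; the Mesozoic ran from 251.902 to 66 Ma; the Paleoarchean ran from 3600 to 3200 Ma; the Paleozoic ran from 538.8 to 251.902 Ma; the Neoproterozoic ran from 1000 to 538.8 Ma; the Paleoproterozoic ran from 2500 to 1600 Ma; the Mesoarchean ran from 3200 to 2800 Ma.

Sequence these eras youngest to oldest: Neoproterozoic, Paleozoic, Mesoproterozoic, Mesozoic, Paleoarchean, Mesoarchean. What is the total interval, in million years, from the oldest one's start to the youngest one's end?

Start ages (Ma): Paleoarchean 3600, Mesoarchean 3200, Mesoproterozoic 1600, Neoproterozoic 1000, Paleozoic 538.8, Mesozoic 251.902.
Ordered youngest to oldest: Mesozoic, Paleozoic, Neoproterozoic, Mesoproterozoic, Mesoarchean, Paleoarchean.
Span = 3600 − 66 = 3534 Myr.

Mesozoic, Paleozoic, Neoproterozoic, Mesoproterozoic, Mesoarchean, Paleoarchean; total span 3534 Myr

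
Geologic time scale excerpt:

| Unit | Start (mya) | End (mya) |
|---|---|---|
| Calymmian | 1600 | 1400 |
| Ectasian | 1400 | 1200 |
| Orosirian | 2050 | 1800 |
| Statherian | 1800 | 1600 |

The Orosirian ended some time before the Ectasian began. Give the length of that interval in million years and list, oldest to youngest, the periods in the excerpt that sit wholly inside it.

400 million years; Statherian, Calymmian

End of Orosirian = 1800 Ma; start of Ectasian = 1400 Ma.
Gap = 1800 − 1400 = 400 Myr.
Periods wholly inside 1800–1400 Ma: Statherian (1800–1600), Calymmian (1600–1400).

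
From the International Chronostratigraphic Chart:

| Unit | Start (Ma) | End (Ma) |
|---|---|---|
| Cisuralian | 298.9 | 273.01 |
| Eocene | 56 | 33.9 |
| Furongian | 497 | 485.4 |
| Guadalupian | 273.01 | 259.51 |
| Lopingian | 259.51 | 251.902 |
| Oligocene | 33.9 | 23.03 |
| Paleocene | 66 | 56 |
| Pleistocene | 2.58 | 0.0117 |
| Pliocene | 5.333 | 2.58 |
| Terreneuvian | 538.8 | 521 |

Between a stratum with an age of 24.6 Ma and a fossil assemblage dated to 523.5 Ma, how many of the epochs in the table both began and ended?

523.5 Ma sits inside the Terreneuvian (538.8–521) and 24.6 Ma inside the Oligocene (33.9–23.03); neither of those is wholly between the two dates.
The listed epochs lying completely between them are Furongian, Cisuralian, Guadalupian, Lopingian, Paleocene, Eocene — 6 in all.

6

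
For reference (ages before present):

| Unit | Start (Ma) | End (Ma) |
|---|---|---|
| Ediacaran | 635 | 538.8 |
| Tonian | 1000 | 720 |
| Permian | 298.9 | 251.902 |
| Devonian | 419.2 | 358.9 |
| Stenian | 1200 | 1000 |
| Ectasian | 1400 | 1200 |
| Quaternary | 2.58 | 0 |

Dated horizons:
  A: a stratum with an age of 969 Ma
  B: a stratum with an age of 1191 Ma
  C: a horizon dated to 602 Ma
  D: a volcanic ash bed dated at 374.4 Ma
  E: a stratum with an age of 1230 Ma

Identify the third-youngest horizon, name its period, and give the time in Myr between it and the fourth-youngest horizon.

Smaller Ma means younger, so youngest first: D 374.4 < C 602 < A 969 < B 1191 < E 1230.
Counting 3 along gives A (969 Ma); the excerpt puts that inside the Tonian, 1000–720 Ma.
Next in line is B (1191 Ma), and 1191 − 969 = 222 Myr.

A, in the Tonian; 222 million years to B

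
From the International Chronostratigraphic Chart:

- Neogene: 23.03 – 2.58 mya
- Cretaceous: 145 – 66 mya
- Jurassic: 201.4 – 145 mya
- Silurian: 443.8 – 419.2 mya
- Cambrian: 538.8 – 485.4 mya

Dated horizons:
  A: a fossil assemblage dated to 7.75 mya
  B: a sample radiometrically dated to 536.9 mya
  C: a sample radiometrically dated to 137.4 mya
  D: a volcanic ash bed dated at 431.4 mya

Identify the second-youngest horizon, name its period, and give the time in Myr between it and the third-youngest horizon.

C, in the Cretaceous; 294 million years to D

Sorted youngest-first by Ma: A (7.75), C (137.4), D (431.4), B (536.9).
The second youngest is C at 137.4 Ma, which lies in 145–66 Ma: the Cretaceous.
The third youngest is D at 431.4 Ma; separation = |137.4 − 431.4| = 294 Myr.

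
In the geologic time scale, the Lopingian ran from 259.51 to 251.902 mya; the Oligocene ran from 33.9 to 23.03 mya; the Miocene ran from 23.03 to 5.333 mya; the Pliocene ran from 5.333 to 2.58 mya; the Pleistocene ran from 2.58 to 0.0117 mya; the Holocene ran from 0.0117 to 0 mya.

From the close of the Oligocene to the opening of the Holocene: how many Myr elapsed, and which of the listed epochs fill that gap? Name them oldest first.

23.0183 million years; Miocene, Pliocene, Pleistocene

End of Oligocene = 23.03 Ma; start of Holocene = 0.0117 Ma.
Gap = 23.03 − 0.0117 = 23.0183 Myr.
Epochs wholly inside 23.03–0.0117 Ma: Miocene (23.03–5.333), Pliocene (5.333–2.58), Pleistocene (2.58–0.0117).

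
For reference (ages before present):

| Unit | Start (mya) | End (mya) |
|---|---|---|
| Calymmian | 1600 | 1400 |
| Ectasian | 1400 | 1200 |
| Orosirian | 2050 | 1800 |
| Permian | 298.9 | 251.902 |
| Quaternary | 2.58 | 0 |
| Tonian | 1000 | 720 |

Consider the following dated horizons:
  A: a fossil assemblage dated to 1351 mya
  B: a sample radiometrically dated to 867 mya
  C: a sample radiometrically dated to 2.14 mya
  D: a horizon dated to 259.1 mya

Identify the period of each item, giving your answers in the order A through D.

A — Ectasian; B — Tonian; C — Quaternary; D — Permian

A: 1351 Ma lies in 1400–1200 Ma, so Ectasian.
B: 867 Ma lies in 1000–720 Ma, so Tonian.
C: 2.14 Ma lies in 2.58–0 Ma, so Quaternary.
D: 259.1 Ma lies in 298.9–251.902 Ma, so Permian.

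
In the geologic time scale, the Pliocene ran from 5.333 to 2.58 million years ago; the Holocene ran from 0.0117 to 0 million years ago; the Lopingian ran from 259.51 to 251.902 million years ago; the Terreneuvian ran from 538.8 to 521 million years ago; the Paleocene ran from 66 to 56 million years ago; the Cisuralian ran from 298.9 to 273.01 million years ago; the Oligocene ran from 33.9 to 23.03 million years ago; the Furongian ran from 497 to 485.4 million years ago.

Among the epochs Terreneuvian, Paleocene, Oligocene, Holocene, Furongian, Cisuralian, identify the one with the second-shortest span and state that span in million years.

Start − end for each: Terreneuvian 538.8 − 521 = 17.8; Paleocene 66 − 56 = 10; Oligocene 33.9 − 23.03 = 10.87; Holocene 0.0117 − 0 = 0.0117; Furongian 497 − 485.4 = 11.6; Cisuralian 298.9 − 273.01 = 25.89.
Ranking these from shortest: Holocene < Paleocene < Oligocene < Furongian < Terreneuvian < Cisuralian.
Position 2 in that ranking is Paleocene, which lasted 10 Myr.

Paleocene, 10 million years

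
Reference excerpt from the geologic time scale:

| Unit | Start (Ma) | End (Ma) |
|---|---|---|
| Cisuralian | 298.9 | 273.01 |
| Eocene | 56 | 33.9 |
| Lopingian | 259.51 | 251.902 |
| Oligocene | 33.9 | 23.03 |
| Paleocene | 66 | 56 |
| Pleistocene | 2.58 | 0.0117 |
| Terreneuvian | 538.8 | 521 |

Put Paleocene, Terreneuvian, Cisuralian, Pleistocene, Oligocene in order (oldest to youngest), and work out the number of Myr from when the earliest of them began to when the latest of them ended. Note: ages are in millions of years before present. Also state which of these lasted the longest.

From the excerpt: Paleocene 66–56; Terreneuvian 538.8–521; Cisuralian 298.9–273.01; Pleistocene 2.58–0.0117; Oligocene 33.9–23.03 (Ma).
Larger Ma is earlier, so the oldest is Terreneuvian and the youngest is Pleistocene; oldest to youngest: Terreneuvian, Cisuralian, Paleocene, Oligocene, Pleistocene.
Oldest start 538.8 minus youngest end 0.0117 gives 538.7883 Myr overall.
Individual lengths (start − end): Paleocene 10; Cisuralian 25.89; Terreneuvian 17.8; Pleistocene 2.5683; Oligocene 10.87. The largest is Cisuralian at 25.89 Myr.

Terreneuvian, Cisuralian, Paleocene, Oligocene, Pleistocene; total span 538.7883 Myr; longest is Cisuralian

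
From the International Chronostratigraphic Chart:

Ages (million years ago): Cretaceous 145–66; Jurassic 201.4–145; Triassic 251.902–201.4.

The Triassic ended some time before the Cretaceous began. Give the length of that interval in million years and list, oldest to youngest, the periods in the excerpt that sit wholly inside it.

The Triassic closes at 201.4 Ma and the Cretaceous opens at 145 Ma, so the interval is 201.4 − 145 = 56.4 Myr.
A period fits inside if it starts at or after 201.4 Ma and ends at or before 145 Ma; oldest first that gives Jurassic.

56.4 million years; Jurassic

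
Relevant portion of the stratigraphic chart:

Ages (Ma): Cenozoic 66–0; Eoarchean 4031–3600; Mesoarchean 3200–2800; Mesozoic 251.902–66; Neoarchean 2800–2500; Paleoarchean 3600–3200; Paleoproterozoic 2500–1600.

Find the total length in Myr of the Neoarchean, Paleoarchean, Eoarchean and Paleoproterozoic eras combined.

Duration is start − end for each: (2800 − 2500) + (3600 − 3200) + (4031 − 3600) + (2500 − 1600).
That is 300 + 400 + 431 + 900, which totals 2031 million years.

2031 million years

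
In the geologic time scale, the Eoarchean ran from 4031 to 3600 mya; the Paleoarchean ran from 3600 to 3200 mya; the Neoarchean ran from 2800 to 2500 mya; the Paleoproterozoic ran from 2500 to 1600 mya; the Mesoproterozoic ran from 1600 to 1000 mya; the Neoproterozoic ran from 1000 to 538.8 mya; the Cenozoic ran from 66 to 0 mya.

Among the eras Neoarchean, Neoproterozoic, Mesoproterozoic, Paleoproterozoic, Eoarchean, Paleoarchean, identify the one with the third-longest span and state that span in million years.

Durations: Neoarchean 300; Neoproterozoic 461.2; Mesoproterozoic 600; Paleoproterozoic 900; Eoarchean 431; Paleoarchean 400 Myr.
Sorted longest-first: Paleoproterozoic (900), Mesoproterozoic (600), Neoproterozoic (461.2), Eoarchean (431), Paleoarchean (400), Neoarchean (300).
The third longest is Neoproterozoic at 461.2 Myr.

Neoproterozoic, 461.2 million years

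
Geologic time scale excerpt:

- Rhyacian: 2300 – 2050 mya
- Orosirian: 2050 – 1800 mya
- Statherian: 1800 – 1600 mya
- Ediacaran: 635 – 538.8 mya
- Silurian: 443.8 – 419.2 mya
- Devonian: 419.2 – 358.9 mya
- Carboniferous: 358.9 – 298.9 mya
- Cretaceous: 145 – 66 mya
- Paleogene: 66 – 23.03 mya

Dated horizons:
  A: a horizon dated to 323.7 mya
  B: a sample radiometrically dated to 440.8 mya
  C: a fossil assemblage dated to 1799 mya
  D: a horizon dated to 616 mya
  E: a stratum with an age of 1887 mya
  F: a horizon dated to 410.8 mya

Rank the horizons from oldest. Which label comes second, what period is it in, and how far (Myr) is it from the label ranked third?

C, in the Statherian; 1183 million years to D

Larger Ma means older, so oldest first: E 1887 > C 1799 > D 616 > B 440.8 > F 410.8 > A 323.7.
Counting 2 along gives C (1799 Ma); the excerpt puts that inside the Statherian, 1800–1600 Ma.
Next in line is D (616 Ma), and 1799 − 616 = 1183 Myr.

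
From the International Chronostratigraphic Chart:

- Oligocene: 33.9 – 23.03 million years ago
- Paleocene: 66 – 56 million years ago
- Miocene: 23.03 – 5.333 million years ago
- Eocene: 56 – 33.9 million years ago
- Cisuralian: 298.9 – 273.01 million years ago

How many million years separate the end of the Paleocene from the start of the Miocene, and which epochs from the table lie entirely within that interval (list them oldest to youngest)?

32.97 million years; Eocene, Oligocene

End of Paleocene = 56 Ma; start of Miocene = 23.03 Ma.
Gap = 56 − 23.03 = 32.97 Myr.
Epochs wholly inside 56–23.03 Ma: Eocene (56–33.9), Oligocene (33.9–23.03).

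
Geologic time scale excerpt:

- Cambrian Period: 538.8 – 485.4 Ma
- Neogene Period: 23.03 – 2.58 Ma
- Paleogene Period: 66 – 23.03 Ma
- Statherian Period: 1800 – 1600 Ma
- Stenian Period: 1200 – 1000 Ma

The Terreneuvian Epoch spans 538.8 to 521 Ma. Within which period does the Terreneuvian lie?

Cambrian

The Terreneuvian (538.8–521 Ma) lies entirely within 538.8–485.4 Ma, the Cambrian Period.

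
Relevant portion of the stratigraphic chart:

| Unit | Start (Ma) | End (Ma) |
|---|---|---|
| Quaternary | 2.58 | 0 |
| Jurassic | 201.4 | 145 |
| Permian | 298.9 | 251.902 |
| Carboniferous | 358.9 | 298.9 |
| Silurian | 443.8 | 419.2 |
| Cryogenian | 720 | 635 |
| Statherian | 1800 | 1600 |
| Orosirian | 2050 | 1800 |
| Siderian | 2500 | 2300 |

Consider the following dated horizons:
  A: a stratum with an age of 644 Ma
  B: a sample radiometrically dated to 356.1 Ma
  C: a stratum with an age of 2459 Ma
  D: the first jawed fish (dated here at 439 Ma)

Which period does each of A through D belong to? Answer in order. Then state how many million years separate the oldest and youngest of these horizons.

Match each age against the start–end ranges in the excerpt: A = 644 Ma → Cryogenian (720–635); B = 356.1 Ma → Carboniferous (358.9–298.9); C = 2459 Ma → Siderian (2500–2300); D = 439 Ma → Silurian (443.8–419.2).
The largest age is 2459 Ma and the smallest is 356.1 Ma; their difference is 2102.9 Myr.

A — Cryogenian; B — Carboniferous; C — Siderian; D — Silurian; span 2102.9 million years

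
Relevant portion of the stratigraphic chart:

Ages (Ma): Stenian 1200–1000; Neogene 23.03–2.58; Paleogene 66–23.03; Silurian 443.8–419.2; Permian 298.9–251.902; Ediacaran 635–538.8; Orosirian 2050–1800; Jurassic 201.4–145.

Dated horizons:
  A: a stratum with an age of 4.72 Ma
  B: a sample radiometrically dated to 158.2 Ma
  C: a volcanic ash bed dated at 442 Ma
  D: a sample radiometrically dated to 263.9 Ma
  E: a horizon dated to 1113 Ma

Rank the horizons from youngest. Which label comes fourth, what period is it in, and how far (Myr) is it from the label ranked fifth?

C, in the Silurian; 671 million years to E

Sorted youngest-first by Ma: A (4.72), B (158.2), D (263.9), C (442), E (1113).
The fourth youngest is C at 442 Ma, which lies in 443.8–419.2 Ma: the Silurian.
The fifth youngest is E at 1113 Ma; separation = |442 − 1113| = 671 Myr.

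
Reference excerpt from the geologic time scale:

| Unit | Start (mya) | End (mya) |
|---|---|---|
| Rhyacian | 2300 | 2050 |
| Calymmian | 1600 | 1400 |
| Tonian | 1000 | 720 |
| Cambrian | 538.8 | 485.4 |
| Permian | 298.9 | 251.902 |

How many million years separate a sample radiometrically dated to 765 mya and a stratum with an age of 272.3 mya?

765 − 272.3 = 492.7 million years.

492.7 million years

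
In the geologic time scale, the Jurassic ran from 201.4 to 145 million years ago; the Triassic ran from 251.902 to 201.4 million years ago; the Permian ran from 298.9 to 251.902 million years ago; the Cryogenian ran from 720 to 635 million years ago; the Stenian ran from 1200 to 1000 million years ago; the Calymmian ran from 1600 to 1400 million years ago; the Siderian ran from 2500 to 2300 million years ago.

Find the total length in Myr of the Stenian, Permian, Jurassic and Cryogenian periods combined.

Duration is start − end for each: (1200 − 1000) + (298.9 − 251.902) + (201.4 − 145) + (720 − 635).
That is 200 + 46.998 + 56.4 + 85, which totals 388.398 million years.

388.398 million years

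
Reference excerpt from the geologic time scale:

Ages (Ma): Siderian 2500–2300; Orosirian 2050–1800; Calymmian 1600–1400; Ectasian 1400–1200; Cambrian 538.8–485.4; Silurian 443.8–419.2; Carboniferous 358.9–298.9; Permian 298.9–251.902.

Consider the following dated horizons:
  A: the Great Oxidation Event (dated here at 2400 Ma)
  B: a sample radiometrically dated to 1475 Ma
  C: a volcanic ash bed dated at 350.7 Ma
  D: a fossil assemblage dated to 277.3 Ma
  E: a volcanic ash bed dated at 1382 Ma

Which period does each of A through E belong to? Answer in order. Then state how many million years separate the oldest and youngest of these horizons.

Match each age against the start–end ranges in the excerpt: A = 2400 Ma → Siderian (2500–2300); B = 1475 Ma → Calymmian (1600–1400); C = 350.7 Ma → Carboniferous (358.9–298.9); D = 277.3 Ma → Permian (298.9–251.902); E = 1382 Ma → Ectasian (1400–1200).
The largest age is 2400 Ma and the smallest is 277.3 Ma; their difference is 2122.7 Myr.

A — Siderian; B — Calymmian; C — Carboniferous; D — Permian; E — Ectasian; span 2122.7 million years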